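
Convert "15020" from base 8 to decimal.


Input: "15020" in base 8
Positional expansion:
  Digit '1' (value 1) x 8^4 = 4096
  Digit '5' (value 5) x 8^3 = 2560
  Digit '0' (value 0) x 8^2 = 0
  Digit '2' (value 2) x 8^1 = 16
  Digit '0' (value 0) x 8^0 = 0
Sum = 6672

6672


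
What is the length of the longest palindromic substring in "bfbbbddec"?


Input: "bfbbbddec"
Checking substrings for palindromes:
  [0:3] "bfb" (len 3) => palindrome
  [2:5] "bbb" (len 3) => palindrome
  [2:4] "bb" (len 2) => palindrome
  [3:5] "bb" (len 2) => palindrome
  [5:7] "dd" (len 2) => palindrome
Longest palindromic substring: "bfb" with length 3

3


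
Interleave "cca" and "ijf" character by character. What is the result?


Interleaving "cca" and "ijf":
  Position 0: 'c' from first, 'i' from second => "ci"
  Position 1: 'c' from first, 'j' from second => "cj"
  Position 2: 'a' from first, 'f' from second => "af"
Result: cicjaf

cicjaf


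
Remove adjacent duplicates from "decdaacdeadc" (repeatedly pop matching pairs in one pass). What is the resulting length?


Input: decdaacdeadc
Stack-based adjacent duplicate removal:
  Read 'd': push. Stack: d
  Read 'e': push. Stack: de
  Read 'c': push. Stack: dec
  Read 'd': push. Stack: decd
  Read 'a': push. Stack: decda
  Read 'a': matches stack top 'a' => pop. Stack: decd
  Read 'c': push. Stack: decdc
  Read 'd': push. Stack: decdcd
  Read 'e': push. Stack: decdcde
  Read 'a': push. Stack: decdcdea
  Read 'd': push. Stack: decdcdead
  Read 'c': push. Stack: decdcdeadc
Final stack: "decdcdeadc" (length 10)

10


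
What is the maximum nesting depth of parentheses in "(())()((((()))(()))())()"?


Input: "(())()((((()))(()))())()"
Tracking depth:
  Position 0 '(': depth becomes 1
  Position 1 '(': depth becomes 2
  Position 2 ')': depth becomes 1
  Position 3 ')': depth becomes 0
  Position 4 '(': depth becomes 1
  Position 5 ')': depth becomes 0
  Position 6 '(': depth becomes 1
  Position 7 '(': depth becomes 2
  Position 8 '(': depth becomes 3
  Position 9 '(': depth becomes 4
  Position 10 '(': depth becomes 5
  Position 11 ')': depth becomes 4
  Position 12 ')': depth becomes 3
  Position 13 ')': depth becomes 2
  Position 14 '(': depth becomes 3
  Position 15 '(': depth becomes 4
  Position 16 ')': depth becomes 3
  Position 17 ')': depth becomes 2
  Position 18 ')': depth becomes 1
  Position 19 '(': depth becomes 2
  Position 20 ')': depth becomes 1
  Position 21 ')': depth becomes 0
  Position 22 '(': depth becomes 1
  Position 23 ')': depth becomes 0
Maximum depth reached: 5

5


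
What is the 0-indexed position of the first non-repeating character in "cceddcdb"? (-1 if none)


Input: cceddcdb
Character frequencies:
  'b': 1
  'c': 3
  'd': 3
  'e': 1
Scanning left to right for freq == 1:
  Position 0 ('c'): freq=3, skip
  Position 1 ('c'): freq=3, skip
  Position 2 ('e'): unique! => answer = 2

2


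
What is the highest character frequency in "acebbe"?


Input: acebbe
Character counts:
  'a': 1
  'b': 2
  'c': 1
  'e': 2
Maximum frequency: 2

2


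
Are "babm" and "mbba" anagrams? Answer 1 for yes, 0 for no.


Strings: "babm", "mbba"
Sorted first:  abbm
Sorted second: abbm
Sorted forms match => anagrams

1


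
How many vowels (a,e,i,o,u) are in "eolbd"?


Input: eolbd
Checking each character:
  'e' at position 0: vowel (running total: 1)
  'o' at position 1: vowel (running total: 2)
  'l' at position 2: consonant
  'b' at position 3: consonant
  'd' at position 4: consonant
Total vowels: 2

2


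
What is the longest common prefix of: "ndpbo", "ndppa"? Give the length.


Words: ndpbo, ndppa
  Position 0: all 'n' => match
  Position 1: all 'd' => match
  Position 2: all 'p' => match
  Position 3: ('b', 'p') => mismatch, stop
LCP = "ndp" (length 3)

3


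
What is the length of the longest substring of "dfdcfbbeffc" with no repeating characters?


Input: "dfdcfbbeffc"
Sliding window (track last position of each char):
  Position 0 ('d'): window [0,0] length 1 -- new best
  Position 1 ('f'): window [0,1] length 2 -- new best
  Position 2 ('d'): repeat (last at 0), move window start to 1
  Position 2 ('d'): window [1,2] length 2
  Position 3 ('c'): window [1,3] length 3 -- new best
  Position 4 ('f'): repeat (last at 1), move window start to 2
  Position 4 ('f'): window [2,4] length 3
  Position 5 ('b'): window [2,5] length 4 -- new best
  Position 6 ('b'): repeat (last at 5), move window start to 6
  Position 6 ('b'): window [6,6] length 1
  Position 7 ('e'): window [6,7] length 2
  Position 8 ('f'): window [6,8] length 3
  Position 9 ('f'): repeat (last at 8), move window start to 9
  Position 9 ('f'): window [9,9] length 1
  Position 10 ('c'): window [9,10] length 2
Longest substring with no repeats: "dcfb" with length 4

4


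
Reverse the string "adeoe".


Input: adeoe
Reading characters right to left:
  Position 4: 'e'
  Position 3: 'o'
  Position 2: 'e'
  Position 1: 'd'
  Position 0: 'a'
Reversed: eoeda

eoeda


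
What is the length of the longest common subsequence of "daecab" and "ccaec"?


LCS of "daecab" and "ccaec"
DP table:
           c    c    a    e    c
      0    0    0    0    0    0
  d   0    0    0    0    0    0
  a   0    0    0    1    1    1
  e   0    0    0    1    2    2
  c   0    1    1    1    2    3
  a   0    1    1    2    2    3
  b   0    1    1    2    2    3
LCS length = dp[6][5] = 3

3


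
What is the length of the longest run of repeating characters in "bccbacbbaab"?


Input: "bccbacbbaab"
Scanning for longest run:
  Position 1 ('c'): new char, reset run to 1
  Position 2 ('c'): continues run of 'c', length=2
  Position 3 ('b'): new char, reset run to 1
  Position 4 ('a'): new char, reset run to 1
  Position 5 ('c'): new char, reset run to 1
  Position 6 ('b'): new char, reset run to 1
  Position 7 ('b'): continues run of 'b', length=2
  Position 8 ('a'): new char, reset run to 1
  Position 9 ('a'): continues run of 'a', length=2
  Position 10 ('b'): new char, reset run to 1
Longest run: 'c' with length 2

2


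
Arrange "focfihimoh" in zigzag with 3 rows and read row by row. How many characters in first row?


Zigzag "focfihimoh" into 3 rows:
Placing characters:
  'f' => row 0
  'o' => row 1
  'c' => row 2
  'f' => row 1
  'i' => row 0
  'h' => row 1
  'i' => row 2
  'm' => row 1
  'o' => row 0
  'h' => row 1
Rows:
  Row 0: "fio"
  Row 1: "ofhmh"
  Row 2: "ci"
First row length: 3

3


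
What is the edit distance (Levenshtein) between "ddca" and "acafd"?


Computing edit distance: "ddca" -> "acafd"
DP table:
           a    c    a    f    d
      0    1    2    3    4    5
  d   1    1    2    3    4    4
  d   2    2    2    3    4    4
  c   3    3    2    3    4    5
  a   4    3    3    2    3    4
Edit distance = dp[4][5] = 4

4


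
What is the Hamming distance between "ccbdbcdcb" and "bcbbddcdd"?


Comparing "ccbdbcdcb" and "bcbbddcdd" position by position:
  Position 0: 'c' vs 'b' => differ
  Position 1: 'c' vs 'c' => same
  Position 2: 'b' vs 'b' => same
  Position 3: 'd' vs 'b' => differ
  Position 4: 'b' vs 'd' => differ
  Position 5: 'c' vs 'd' => differ
  Position 6: 'd' vs 'c' => differ
  Position 7: 'c' vs 'd' => differ
  Position 8: 'b' vs 'd' => differ
Total differences (Hamming distance): 7

7


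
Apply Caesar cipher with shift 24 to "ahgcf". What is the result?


Caesar cipher: shift "ahgcf" by 24
  'a' (pos 0) + 24 = pos 24 = 'y'
  'h' (pos 7) + 24 = pos 5 = 'f'
  'g' (pos 6) + 24 = pos 4 = 'e'
  'c' (pos 2) + 24 = pos 0 = 'a'
  'f' (pos 5) + 24 = pos 3 = 'd'
Result: yfead

yfead


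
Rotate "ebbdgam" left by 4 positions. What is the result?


Input: "ebbdgam", rotate left by 4
First 4 characters: "ebbd"
Remaining characters: "gam"
Concatenate remaining + first: "gam" + "ebbd" = "gamebbd"

gamebbd


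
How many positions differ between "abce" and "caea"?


Comparing "abce" and "caea" position by position:
  Position 0: 'a' vs 'c' => DIFFER
  Position 1: 'b' vs 'a' => DIFFER
  Position 2: 'c' vs 'e' => DIFFER
  Position 3: 'e' vs 'a' => DIFFER
Positions that differ: 4

4


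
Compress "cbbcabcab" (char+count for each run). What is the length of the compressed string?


Input: cbbcabcab
Runs:
  'c' x 1 => "c1"
  'b' x 2 => "b2"
  'c' x 1 => "c1"
  'a' x 1 => "a1"
  'b' x 1 => "b1"
  'c' x 1 => "c1"
  'a' x 1 => "a1"
  'b' x 1 => "b1"
Compressed: "c1b2c1a1b1c1a1b1"
Compressed length: 16

16


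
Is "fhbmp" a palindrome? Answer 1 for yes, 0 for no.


Input: fhbmp
Reversed: pmbhf
  Compare pos 0 ('f') with pos 4 ('p'): MISMATCH
  Compare pos 1 ('h') with pos 3 ('m'): MISMATCH
Result: not a palindrome

0


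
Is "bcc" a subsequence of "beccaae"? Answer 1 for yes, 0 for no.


Check if "bcc" is a subsequence of "beccaae"
Greedy scan:
  Position 0 ('b'): matches sub[0] = 'b'
  Position 1 ('e'): no match needed
  Position 2 ('c'): matches sub[1] = 'c'
  Position 3 ('c'): matches sub[2] = 'c'
  Position 4 ('a'): no match needed
  Position 5 ('a'): no match needed
  Position 6 ('e'): no match needed
All 3 characters matched => is a subsequence

1


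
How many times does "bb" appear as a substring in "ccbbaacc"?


Searching for "bb" in "ccbbaacc"
Scanning each position:
  Position 0: "cc" => no
  Position 1: "cb" => no
  Position 2: "bb" => MATCH
  Position 3: "ba" => no
  Position 4: "aa" => no
  Position 5: "ac" => no
  Position 6: "cc" => no
Total occurrences: 1

1


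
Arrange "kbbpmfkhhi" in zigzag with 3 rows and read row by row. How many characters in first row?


Zigzag "kbbpmfkhhi" into 3 rows:
Placing characters:
  'k' => row 0
  'b' => row 1
  'b' => row 2
  'p' => row 1
  'm' => row 0
  'f' => row 1
  'k' => row 2
  'h' => row 1
  'h' => row 0
  'i' => row 1
Rows:
  Row 0: "kmh"
  Row 1: "bpfhi"
  Row 2: "bk"
First row length: 3

3


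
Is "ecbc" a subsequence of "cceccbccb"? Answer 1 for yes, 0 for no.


Check if "ecbc" is a subsequence of "cceccbccb"
Greedy scan:
  Position 0 ('c'): no match needed
  Position 1 ('c'): no match needed
  Position 2 ('e'): matches sub[0] = 'e'
  Position 3 ('c'): matches sub[1] = 'c'
  Position 4 ('c'): no match needed
  Position 5 ('b'): matches sub[2] = 'b'
  Position 6 ('c'): matches sub[3] = 'c'
  Position 7 ('c'): no match needed
  Position 8 ('b'): no match needed
All 4 characters matched => is a subsequence

1


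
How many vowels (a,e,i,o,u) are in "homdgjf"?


Input: homdgjf
Checking each character:
  'h' at position 0: consonant
  'o' at position 1: vowel (running total: 1)
  'm' at position 2: consonant
  'd' at position 3: consonant
  'g' at position 4: consonant
  'j' at position 5: consonant
  'f' at position 6: consonant
Total vowels: 1

1


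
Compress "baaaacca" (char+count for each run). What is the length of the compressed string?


Input: baaaacca
Runs:
  'b' x 1 => "b1"
  'a' x 4 => "a4"
  'c' x 2 => "c2"
  'a' x 1 => "a1"
Compressed: "b1a4c2a1"
Compressed length: 8

8


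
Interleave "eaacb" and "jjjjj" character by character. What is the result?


Interleaving "eaacb" and "jjjjj":
  Position 0: 'e' from first, 'j' from second => "ej"
  Position 1: 'a' from first, 'j' from second => "aj"
  Position 2: 'a' from first, 'j' from second => "aj"
  Position 3: 'c' from first, 'j' from second => "cj"
  Position 4: 'b' from first, 'j' from second => "bj"
Result: ejajajcjbj

ejajajcjbj


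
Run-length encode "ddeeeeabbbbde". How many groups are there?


Input: ddeeeeabbbbde
Scanning for consecutive runs:
  Group 1: 'd' x 2 (positions 0-1)
  Group 2: 'e' x 4 (positions 2-5)
  Group 3: 'a' x 1 (positions 6-6)
  Group 4: 'b' x 4 (positions 7-10)
  Group 5: 'd' x 1 (positions 11-11)
  Group 6: 'e' x 1 (positions 12-12)
Total groups: 6

6


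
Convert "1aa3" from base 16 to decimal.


Input: "1aa3" in base 16
Positional expansion:
  Digit '1' (value 1) x 16^3 = 4096
  Digit 'a' (value 10) x 16^2 = 2560
  Digit 'a' (value 10) x 16^1 = 160
  Digit '3' (value 3) x 16^0 = 3
Sum = 6819

6819


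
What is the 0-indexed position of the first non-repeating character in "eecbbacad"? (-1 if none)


Input: eecbbacad
Character frequencies:
  'a': 2
  'b': 2
  'c': 2
  'd': 1
  'e': 2
Scanning left to right for freq == 1:
  Position 0 ('e'): freq=2, skip
  Position 1 ('e'): freq=2, skip
  Position 2 ('c'): freq=2, skip
  Position 3 ('b'): freq=2, skip
  Position 4 ('b'): freq=2, skip
  Position 5 ('a'): freq=2, skip
  Position 6 ('c'): freq=2, skip
  Position 7 ('a'): freq=2, skip
  Position 8 ('d'): unique! => answer = 8

8


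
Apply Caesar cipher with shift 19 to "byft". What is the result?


Caesar cipher: shift "byft" by 19
  'b' (pos 1) + 19 = pos 20 = 'u'
  'y' (pos 24) + 19 = pos 17 = 'r'
  'f' (pos 5) + 19 = pos 24 = 'y'
  't' (pos 19) + 19 = pos 12 = 'm'
Result: urym

urym


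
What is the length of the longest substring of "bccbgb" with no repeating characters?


Input: "bccbgb"
Sliding window (track last position of each char):
  Position 0 ('b'): window [0,0] length 1 -- new best
  Position 1 ('c'): window [0,1] length 2 -- new best
  Position 2 ('c'): repeat (last at 1), move window start to 2
  Position 2 ('c'): window [2,2] length 1
  Position 3 ('b'): window [2,3] length 2
  Position 4 ('g'): window [2,4] length 3 -- new best
  Position 5 ('b'): repeat (last at 3), move window start to 4
  Position 5 ('b'): window [4,5] length 2
Longest substring with no repeats: "cbg" with length 3

3


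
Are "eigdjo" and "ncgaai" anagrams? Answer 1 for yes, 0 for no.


Strings: "eigdjo", "ncgaai"
Sorted first:  degijo
Sorted second: aacgin
Differ at position 0: 'd' vs 'a' => not anagrams

0


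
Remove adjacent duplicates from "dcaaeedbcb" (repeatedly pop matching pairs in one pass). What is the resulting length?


Input: dcaaeedbcb
Stack-based adjacent duplicate removal:
  Read 'd': push. Stack: d
  Read 'c': push. Stack: dc
  Read 'a': push. Stack: dca
  Read 'a': matches stack top 'a' => pop. Stack: dc
  Read 'e': push. Stack: dce
  Read 'e': matches stack top 'e' => pop. Stack: dc
  Read 'd': push. Stack: dcd
  Read 'b': push. Stack: dcdb
  Read 'c': push. Stack: dcdbc
  Read 'b': push. Stack: dcdbcb
Final stack: "dcdbcb" (length 6)

6


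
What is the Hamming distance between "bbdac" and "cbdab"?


Comparing "bbdac" and "cbdab" position by position:
  Position 0: 'b' vs 'c' => differ
  Position 1: 'b' vs 'b' => same
  Position 2: 'd' vs 'd' => same
  Position 3: 'a' vs 'a' => same
  Position 4: 'c' vs 'b' => differ
Total differences (Hamming distance): 2

2


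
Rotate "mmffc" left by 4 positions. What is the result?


Input: "mmffc", rotate left by 4
First 4 characters: "mmff"
Remaining characters: "c"
Concatenate remaining + first: "c" + "mmff" = "cmmff"

cmmff


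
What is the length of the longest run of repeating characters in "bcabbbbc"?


Input: "bcabbbbc"
Scanning for longest run:
  Position 1 ('c'): new char, reset run to 1
  Position 2 ('a'): new char, reset run to 1
  Position 3 ('b'): new char, reset run to 1
  Position 4 ('b'): continues run of 'b', length=2
  Position 5 ('b'): continues run of 'b', length=3
  Position 6 ('b'): continues run of 'b', length=4
  Position 7 ('c'): new char, reset run to 1
Longest run: 'b' with length 4

4


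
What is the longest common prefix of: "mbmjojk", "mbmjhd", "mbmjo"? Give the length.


Words: mbmjojk, mbmjhd, mbmjo
  Position 0: all 'm' => match
  Position 1: all 'b' => match
  Position 2: all 'm' => match
  Position 3: all 'j' => match
  Position 4: ('o', 'h', 'o') => mismatch, stop
LCP = "mbmj" (length 4)

4


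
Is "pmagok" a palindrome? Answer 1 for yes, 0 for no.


Input: pmagok
Reversed: kogamp
  Compare pos 0 ('p') with pos 5 ('k'): MISMATCH
  Compare pos 1 ('m') with pos 4 ('o'): MISMATCH
  Compare pos 2 ('a') with pos 3 ('g'): MISMATCH
Result: not a palindrome

0


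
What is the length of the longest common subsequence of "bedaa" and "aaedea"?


LCS of "bedaa" and "aaedea"
DP table:
           a    a    e    d    e    a
      0    0    0    0    0    0    0
  b   0    0    0    0    0    0    0
  e   0    0    0    1    1    1    1
  d   0    0    0    1    2    2    2
  a   0    1    1    1    2    2    3
  a   0    1    2    2    2    2    3
LCS length = dp[5][6] = 3

3


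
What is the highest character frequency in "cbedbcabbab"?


Input: cbedbcabbab
Character counts:
  'a': 2
  'b': 5
  'c': 2
  'd': 1
  'e': 1
Maximum frequency: 5

5


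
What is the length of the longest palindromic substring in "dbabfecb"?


Input: "dbabfecb"
Checking substrings for palindromes:
  [1:4] "bab" (len 3) => palindrome
Longest palindromic substring: "bab" with length 3

3


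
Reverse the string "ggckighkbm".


Input: ggckighkbm
Reading characters right to left:
  Position 9: 'm'
  Position 8: 'b'
  Position 7: 'k'
  Position 6: 'h'
  Position 5: 'g'
  Position 4: 'i'
  Position 3: 'k'
  Position 2: 'c'
  Position 1: 'g'
  Position 0: 'g'
Reversed: mbkhgikcgg

mbkhgikcgg


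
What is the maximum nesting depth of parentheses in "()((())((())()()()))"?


Input: "()((())((())()()()))"
Tracking depth:
  Position 0 '(': depth becomes 1
  Position 1 ')': depth becomes 0
  Position 2 '(': depth becomes 1
  Position 3 '(': depth becomes 2
  Position 4 '(': depth becomes 3
  Position 5 ')': depth becomes 2
  Position 6 ')': depth becomes 1
  Position 7 '(': depth becomes 2
  Position 8 '(': depth becomes 3
  Position 9 '(': depth becomes 4
  Position 10 ')': depth becomes 3
  Position 11 ')': depth becomes 2
  Position 12 '(': depth becomes 3
  Position 13 ')': depth becomes 2
  Position 14 '(': depth becomes 3
  Position 15 ')': depth becomes 2
  Position 16 '(': depth becomes 3
  Position 17 ')': depth becomes 2
  Position 18 ')': depth becomes 1
  Position 19 ')': depth becomes 0
Maximum depth reached: 4

4


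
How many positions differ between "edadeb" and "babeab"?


Comparing "edadeb" and "babeab" position by position:
  Position 0: 'e' vs 'b' => DIFFER
  Position 1: 'd' vs 'a' => DIFFER
  Position 2: 'a' vs 'b' => DIFFER
  Position 3: 'd' vs 'e' => DIFFER
  Position 4: 'e' vs 'a' => DIFFER
  Position 5: 'b' vs 'b' => same
Positions that differ: 5

5


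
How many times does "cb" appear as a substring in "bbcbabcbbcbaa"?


Searching for "cb" in "bbcbabcbbcbaa"
Scanning each position:
  Position 0: "bb" => no
  Position 1: "bc" => no
  Position 2: "cb" => MATCH
  Position 3: "ba" => no
  Position 4: "ab" => no
  Position 5: "bc" => no
  Position 6: "cb" => MATCH
  Position 7: "bb" => no
  Position 8: "bc" => no
  Position 9: "cb" => MATCH
  Position 10: "ba" => no
  Position 11: "aa" => no
Total occurrences: 3

3


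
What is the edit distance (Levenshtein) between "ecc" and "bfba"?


Computing edit distance: "ecc" -> "bfba"
DP table:
           b    f    b    a
      0    1    2    3    4
  e   1    1    2    3    4
  c   2    2    2    3    4
  c   3    3    3    3    4
Edit distance = dp[3][4] = 4

4


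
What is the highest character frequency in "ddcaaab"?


Input: ddcaaab
Character counts:
  'a': 3
  'b': 1
  'c': 1
  'd': 2
Maximum frequency: 3

3


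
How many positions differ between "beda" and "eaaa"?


Comparing "beda" and "eaaa" position by position:
  Position 0: 'b' vs 'e' => DIFFER
  Position 1: 'e' vs 'a' => DIFFER
  Position 2: 'd' vs 'a' => DIFFER
  Position 3: 'a' vs 'a' => same
Positions that differ: 3

3


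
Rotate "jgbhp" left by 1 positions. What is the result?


Input: "jgbhp", rotate left by 1
First 1 characters: "j"
Remaining characters: "gbhp"
Concatenate remaining + first: "gbhp" + "j" = "gbhpj"

gbhpj


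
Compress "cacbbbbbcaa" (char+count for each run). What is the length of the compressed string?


Input: cacbbbbbcaa
Runs:
  'c' x 1 => "c1"
  'a' x 1 => "a1"
  'c' x 1 => "c1"
  'b' x 5 => "b5"
  'c' x 1 => "c1"
  'a' x 2 => "a2"
Compressed: "c1a1c1b5c1a2"
Compressed length: 12

12


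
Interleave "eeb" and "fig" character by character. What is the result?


Interleaving "eeb" and "fig":
  Position 0: 'e' from first, 'f' from second => "ef"
  Position 1: 'e' from first, 'i' from second => "ei"
  Position 2: 'b' from first, 'g' from second => "bg"
Result: efeibg

efeibg


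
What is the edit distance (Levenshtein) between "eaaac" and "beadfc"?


Computing edit distance: "eaaac" -> "beadfc"
DP table:
           b    e    a    d    f    c
      0    1    2    3    4    5    6
  e   1    1    1    2    3    4    5
  a   2    2    2    1    2    3    4
  a   3    3    3    2    2    3    4
  a   4    4    4    3    3    3    4
  c   5    5    5    4    4    4    3
Edit distance = dp[5][6] = 3

3


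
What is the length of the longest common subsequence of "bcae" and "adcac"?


LCS of "bcae" and "adcac"
DP table:
           a    d    c    a    c
      0    0    0    0    0    0
  b   0    0    0    0    0    0
  c   0    0    0    1    1    1
  a   0    1    1    1    2    2
  e   0    1    1    1    2    2
LCS length = dp[4][5] = 2

2


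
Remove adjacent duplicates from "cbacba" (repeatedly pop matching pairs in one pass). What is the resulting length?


Input: cbacba
Stack-based adjacent duplicate removal:
  Read 'c': push. Stack: c
  Read 'b': push. Stack: cb
  Read 'a': push. Stack: cba
  Read 'c': push. Stack: cbac
  Read 'b': push. Stack: cbacb
  Read 'a': push. Stack: cbacba
Final stack: "cbacba" (length 6)

6


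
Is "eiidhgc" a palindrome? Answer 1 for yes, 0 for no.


Input: eiidhgc
Reversed: cghdiie
  Compare pos 0 ('e') with pos 6 ('c'): MISMATCH
  Compare pos 1 ('i') with pos 5 ('g'): MISMATCH
  Compare pos 2 ('i') with pos 4 ('h'): MISMATCH
Result: not a palindrome

0


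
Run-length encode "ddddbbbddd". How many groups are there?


Input: ddddbbbddd
Scanning for consecutive runs:
  Group 1: 'd' x 4 (positions 0-3)
  Group 2: 'b' x 3 (positions 4-6)
  Group 3: 'd' x 3 (positions 7-9)
Total groups: 3

3


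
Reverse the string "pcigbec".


Input: pcigbec
Reading characters right to left:
  Position 6: 'c'
  Position 5: 'e'
  Position 4: 'b'
  Position 3: 'g'
  Position 2: 'i'
  Position 1: 'c'
  Position 0: 'p'
Reversed: cebgicp

cebgicp


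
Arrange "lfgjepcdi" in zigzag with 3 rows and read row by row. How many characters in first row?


Zigzag "lfgjepcdi" into 3 rows:
Placing characters:
  'l' => row 0
  'f' => row 1
  'g' => row 2
  'j' => row 1
  'e' => row 0
  'p' => row 1
  'c' => row 2
  'd' => row 1
  'i' => row 0
Rows:
  Row 0: "lei"
  Row 1: "fjpd"
  Row 2: "gc"
First row length: 3

3


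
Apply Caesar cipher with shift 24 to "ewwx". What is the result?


Caesar cipher: shift "ewwx" by 24
  'e' (pos 4) + 24 = pos 2 = 'c'
  'w' (pos 22) + 24 = pos 20 = 'u'
  'w' (pos 22) + 24 = pos 20 = 'u'
  'x' (pos 23) + 24 = pos 21 = 'v'
Result: cuuv

cuuv


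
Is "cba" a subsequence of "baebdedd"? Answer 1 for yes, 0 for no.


Check if "cba" is a subsequence of "baebdedd"
Greedy scan:
  Position 0 ('b'): no match needed
  Position 1 ('a'): no match needed
  Position 2 ('e'): no match needed
  Position 3 ('b'): no match needed
  Position 4 ('d'): no match needed
  Position 5 ('e'): no match needed
  Position 6 ('d'): no match needed
  Position 7 ('d'): no match needed
Only matched 0/3 characters => not a subsequence

0


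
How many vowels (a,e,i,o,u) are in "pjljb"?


Input: pjljb
Checking each character:
  'p' at position 0: consonant
  'j' at position 1: consonant
  'l' at position 2: consonant
  'j' at position 3: consonant
  'b' at position 4: consonant
Total vowels: 0

0


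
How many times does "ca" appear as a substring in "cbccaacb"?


Searching for "ca" in "cbccaacb"
Scanning each position:
  Position 0: "cb" => no
  Position 1: "bc" => no
  Position 2: "cc" => no
  Position 3: "ca" => MATCH
  Position 4: "aa" => no
  Position 5: "ac" => no
  Position 6: "cb" => no
Total occurrences: 1

1


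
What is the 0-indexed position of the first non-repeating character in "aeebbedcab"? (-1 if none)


Input: aeebbedcab
Character frequencies:
  'a': 2
  'b': 3
  'c': 1
  'd': 1
  'e': 3
Scanning left to right for freq == 1:
  Position 0 ('a'): freq=2, skip
  Position 1 ('e'): freq=3, skip
  Position 2 ('e'): freq=3, skip
  Position 3 ('b'): freq=3, skip
  Position 4 ('b'): freq=3, skip
  Position 5 ('e'): freq=3, skip
  Position 6 ('d'): unique! => answer = 6

6


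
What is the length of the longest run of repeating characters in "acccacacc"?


Input: "acccacacc"
Scanning for longest run:
  Position 1 ('c'): new char, reset run to 1
  Position 2 ('c'): continues run of 'c', length=2
  Position 3 ('c'): continues run of 'c', length=3
  Position 4 ('a'): new char, reset run to 1
  Position 5 ('c'): new char, reset run to 1
  Position 6 ('a'): new char, reset run to 1
  Position 7 ('c'): new char, reset run to 1
  Position 8 ('c'): continues run of 'c', length=2
Longest run: 'c' with length 3

3


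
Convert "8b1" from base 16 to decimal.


Input: "8b1" in base 16
Positional expansion:
  Digit '8' (value 8) x 16^2 = 2048
  Digit 'b' (value 11) x 16^1 = 176
  Digit '1' (value 1) x 16^0 = 1
Sum = 2225

2225


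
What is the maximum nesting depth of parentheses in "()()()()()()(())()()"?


Input: "()()()()()()(())()()"
Tracking depth:
  Position 0 '(': depth becomes 1
  Position 1 ')': depth becomes 0
  Position 2 '(': depth becomes 1
  Position 3 ')': depth becomes 0
  Position 4 '(': depth becomes 1
  Position 5 ')': depth becomes 0
  Position 6 '(': depth becomes 1
  Position 7 ')': depth becomes 0
  Position 8 '(': depth becomes 1
  Position 9 ')': depth becomes 0
  Position 10 '(': depth becomes 1
  Position 11 ')': depth becomes 0
  Position 12 '(': depth becomes 1
  Position 13 '(': depth becomes 2
  Position 14 ')': depth becomes 1
  Position 15 ')': depth becomes 0
  Position 16 '(': depth becomes 1
  Position 17 ')': depth becomes 0
  Position 18 '(': depth becomes 1
  Position 19 ')': depth becomes 0
Maximum depth reached: 2

2


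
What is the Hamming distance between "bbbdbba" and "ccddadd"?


Comparing "bbbdbba" and "ccddadd" position by position:
  Position 0: 'b' vs 'c' => differ
  Position 1: 'b' vs 'c' => differ
  Position 2: 'b' vs 'd' => differ
  Position 3: 'd' vs 'd' => same
  Position 4: 'b' vs 'a' => differ
  Position 5: 'b' vs 'd' => differ
  Position 6: 'a' vs 'd' => differ
Total differences (Hamming distance): 6

6


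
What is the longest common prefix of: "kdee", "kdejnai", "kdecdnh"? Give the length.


Words: kdee, kdejnai, kdecdnh
  Position 0: all 'k' => match
  Position 1: all 'd' => match
  Position 2: all 'e' => match
  Position 3: ('e', 'j', 'c') => mismatch, stop
LCP = "kde" (length 3)

3


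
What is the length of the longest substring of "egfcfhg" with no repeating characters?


Input: "egfcfhg"
Sliding window (track last position of each char):
  Position 0 ('e'): window [0,0] length 1 -- new best
  Position 1 ('g'): window [0,1] length 2 -- new best
  Position 2 ('f'): window [0,2] length 3 -- new best
  Position 3 ('c'): window [0,3] length 4 -- new best
  Position 4 ('f'): repeat (last at 2), move window start to 3
  Position 4 ('f'): window [3,4] length 2
  Position 5 ('h'): window [3,5] length 3
  Position 6 ('g'): window [3,6] length 4
Longest substring with no repeats: "egfc" with length 4

4


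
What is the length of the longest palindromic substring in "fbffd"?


Input: "fbffd"
Checking substrings for palindromes:
  [0:3] "fbf" (len 3) => palindrome
  [2:4] "ff" (len 2) => palindrome
Longest palindromic substring: "fbf" with length 3

3


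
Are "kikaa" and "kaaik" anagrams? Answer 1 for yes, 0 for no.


Strings: "kikaa", "kaaik"
Sorted first:  aaikk
Sorted second: aaikk
Sorted forms match => anagrams

1


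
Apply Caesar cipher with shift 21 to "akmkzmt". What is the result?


Caesar cipher: shift "akmkzmt" by 21
  'a' (pos 0) + 21 = pos 21 = 'v'
  'k' (pos 10) + 21 = pos 5 = 'f'
  'm' (pos 12) + 21 = pos 7 = 'h'
  'k' (pos 10) + 21 = pos 5 = 'f'
  'z' (pos 25) + 21 = pos 20 = 'u'
  'm' (pos 12) + 21 = pos 7 = 'h'
  't' (pos 19) + 21 = pos 14 = 'o'
Result: vfhfuho

vfhfuho


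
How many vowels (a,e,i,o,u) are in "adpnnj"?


Input: adpnnj
Checking each character:
  'a' at position 0: vowel (running total: 1)
  'd' at position 1: consonant
  'p' at position 2: consonant
  'n' at position 3: consonant
  'n' at position 4: consonant
  'j' at position 5: consonant
Total vowels: 1

1


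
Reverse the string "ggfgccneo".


Input: ggfgccneo
Reading characters right to left:
  Position 8: 'o'
  Position 7: 'e'
  Position 6: 'n'
  Position 5: 'c'
  Position 4: 'c'
  Position 3: 'g'
  Position 2: 'f'
  Position 1: 'g'
  Position 0: 'g'
Reversed: oenccgfgg

oenccgfgg


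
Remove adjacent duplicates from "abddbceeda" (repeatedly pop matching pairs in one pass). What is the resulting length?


Input: abddbceeda
Stack-based adjacent duplicate removal:
  Read 'a': push. Stack: a
  Read 'b': push. Stack: ab
  Read 'd': push. Stack: abd
  Read 'd': matches stack top 'd' => pop. Stack: ab
  Read 'b': matches stack top 'b' => pop. Stack: a
  Read 'c': push. Stack: ac
  Read 'e': push. Stack: ace
  Read 'e': matches stack top 'e' => pop. Stack: ac
  Read 'd': push. Stack: acd
  Read 'a': push. Stack: acda
Final stack: "acda" (length 4)

4


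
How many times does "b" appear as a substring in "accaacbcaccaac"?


Searching for "b" in "accaacbcaccaac"
Scanning each position:
  Position 0: "a" => no
  Position 1: "c" => no
  Position 2: "c" => no
  Position 3: "a" => no
  Position 4: "a" => no
  Position 5: "c" => no
  Position 6: "b" => MATCH
  Position 7: "c" => no
  Position 8: "a" => no
  Position 9: "c" => no
  Position 10: "c" => no
  Position 11: "a" => no
  Position 12: "a" => no
  Position 13: "c" => no
Total occurrences: 1

1


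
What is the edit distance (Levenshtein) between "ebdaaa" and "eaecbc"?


Computing edit distance: "ebdaaa" -> "eaecbc"
DP table:
           e    a    e    c    b    c
      0    1    2    3    4    5    6
  e   1    0    1    2    3    4    5
  b   2    1    1    2    3    3    4
  d   3    2    2    2    3    4    4
  a   4    3    2    3    3    4    5
  a   5    4    3    3    4    4    5
  a   6    5    4    4    4    5    5
Edit distance = dp[6][6] = 5

5


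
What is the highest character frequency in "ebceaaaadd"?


Input: ebceaaaadd
Character counts:
  'a': 4
  'b': 1
  'c': 1
  'd': 2
  'e': 2
Maximum frequency: 4

4


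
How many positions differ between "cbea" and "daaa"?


Comparing "cbea" and "daaa" position by position:
  Position 0: 'c' vs 'd' => DIFFER
  Position 1: 'b' vs 'a' => DIFFER
  Position 2: 'e' vs 'a' => DIFFER
  Position 3: 'a' vs 'a' => same
Positions that differ: 3

3


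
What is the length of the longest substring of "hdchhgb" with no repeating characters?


Input: "hdchhgb"
Sliding window (track last position of each char):
  Position 0 ('h'): window [0,0] length 1 -- new best
  Position 1 ('d'): window [0,1] length 2 -- new best
  Position 2 ('c'): window [0,2] length 3 -- new best
  Position 3 ('h'): repeat (last at 0), move window start to 1
  Position 3 ('h'): window [1,3] length 3
  Position 4 ('h'): repeat (last at 3), move window start to 4
  Position 4 ('h'): window [4,4] length 1
  Position 5 ('g'): window [4,5] length 2
  Position 6 ('b'): window [4,6] length 3
Longest substring with no repeats: "hdc" with length 3

3


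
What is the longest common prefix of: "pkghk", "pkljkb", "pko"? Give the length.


Words: pkghk, pkljkb, pko
  Position 0: all 'p' => match
  Position 1: all 'k' => match
  Position 2: ('g', 'l', 'o') => mismatch, stop
LCP = "pk" (length 2)

2


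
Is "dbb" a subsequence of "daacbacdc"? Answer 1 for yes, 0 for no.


Check if "dbb" is a subsequence of "daacbacdc"
Greedy scan:
  Position 0 ('d'): matches sub[0] = 'd'
  Position 1 ('a'): no match needed
  Position 2 ('a'): no match needed
  Position 3 ('c'): no match needed
  Position 4 ('b'): matches sub[1] = 'b'
  Position 5 ('a'): no match needed
  Position 6 ('c'): no match needed
  Position 7 ('d'): no match needed
  Position 8 ('c'): no match needed
Only matched 2/3 characters => not a subsequence

0


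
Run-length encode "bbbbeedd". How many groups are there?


Input: bbbbeedd
Scanning for consecutive runs:
  Group 1: 'b' x 4 (positions 0-3)
  Group 2: 'e' x 2 (positions 4-5)
  Group 3: 'd' x 2 (positions 6-7)
Total groups: 3

3


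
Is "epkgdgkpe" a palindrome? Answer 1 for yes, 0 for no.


Input: epkgdgkpe
Reversed: epkgdgkpe
  Compare pos 0 ('e') with pos 8 ('e'): match
  Compare pos 1 ('p') with pos 7 ('p'): match
  Compare pos 2 ('k') with pos 6 ('k'): match
  Compare pos 3 ('g') with pos 5 ('g'): match
Result: palindrome

1


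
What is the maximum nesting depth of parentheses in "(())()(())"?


Input: "(())()(())"
Tracking depth:
  Position 0 '(': depth becomes 1
  Position 1 '(': depth becomes 2
  Position 2 ')': depth becomes 1
  Position 3 ')': depth becomes 0
  Position 4 '(': depth becomes 1
  Position 5 ')': depth becomes 0
  Position 6 '(': depth becomes 1
  Position 7 '(': depth becomes 2
  Position 8 ')': depth becomes 1
  Position 9 ')': depth becomes 0
Maximum depth reached: 2

2


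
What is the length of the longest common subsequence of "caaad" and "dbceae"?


LCS of "caaad" and "dbceae"
DP table:
           d    b    c    e    a    e
      0    0    0    0    0    0    0
  c   0    0    0    1    1    1    1
  a   0    0    0    1    1    2    2
  a   0    0    0    1    1    2    2
  a   0    0    0    1    1    2    2
  d   0    1    1    1    1    2    2
LCS length = dp[5][6] = 2

2


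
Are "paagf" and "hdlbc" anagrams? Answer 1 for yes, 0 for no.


Strings: "paagf", "hdlbc"
Sorted first:  aafgp
Sorted second: bcdhl
Differ at position 0: 'a' vs 'b' => not anagrams

0


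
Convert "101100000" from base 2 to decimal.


Input: "101100000" in base 2
Positional expansion:
  Digit '1' (value 1) x 2^8 = 256
  Digit '0' (value 0) x 2^7 = 0
  Digit '1' (value 1) x 2^6 = 64
  Digit '1' (value 1) x 2^5 = 32
  Digit '0' (value 0) x 2^4 = 0
  Digit '0' (value 0) x 2^3 = 0
  Digit '0' (value 0) x 2^2 = 0
  Digit '0' (value 0) x 2^1 = 0
  Digit '0' (value 0) x 2^0 = 0
Sum = 352

352


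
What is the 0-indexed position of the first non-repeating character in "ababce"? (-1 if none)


Input: ababce
Character frequencies:
  'a': 2
  'b': 2
  'c': 1
  'e': 1
Scanning left to right for freq == 1:
  Position 0 ('a'): freq=2, skip
  Position 1 ('b'): freq=2, skip
  Position 2 ('a'): freq=2, skip
  Position 3 ('b'): freq=2, skip
  Position 4 ('c'): unique! => answer = 4

4


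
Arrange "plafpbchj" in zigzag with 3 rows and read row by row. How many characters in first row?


Zigzag "plafpbchj" into 3 rows:
Placing characters:
  'p' => row 0
  'l' => row 1
  'a' => row 2
  'f' => row 1
  'p' => row 0
  'b' => row 1
  'c' => row 2
  'h' => row 1
  'j' => row 0
Rows:
  Row 0: "ppj"
  Row 1: "lfbh"
  Row 2: "ac"
First row length: 3

3


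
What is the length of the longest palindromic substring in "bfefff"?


Input: "bfefff"
Checking substrings for palindromes:
  [1:4] "fef" (len 3) => palindrome
  [3:6] "fff" (len 3) => palindrome
  [3:5] "ff" (len 2) => palindrome
  [4:6] "ff" (len 2) => palindrome
Longest palindromic substring: "fef" with length 3

3


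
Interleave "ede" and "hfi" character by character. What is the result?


Interleaving "ede" and "hfi":
  Position 0: 'e' from first, 'h' from second => "eh"
  Position 1: 'd' from first, 'f' from second => "df"
  Position 2: 'e' from first, 'i' from second => "ei"
Result: ehdfei

ehdfei


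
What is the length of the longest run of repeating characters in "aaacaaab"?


Input: "aaacaaab"
Scanning for longest run:
  Position 1 ('a'): continues run of 'a', length=2
  Position 2 ('a'): continues run of 'a', length=3
  Position 3 ('c'): new char, reset run to 1
  Position 4 ('a'): new char, reset run to 1
  Position 5 ('a'): continues run of 'a', length=2
  Position 6 ('a'): continues run of 'a', length=3
  Position 7 ('b'): new char, reset run to 1
Longest run: 'a' with length 3

3


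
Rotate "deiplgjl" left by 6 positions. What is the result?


Input: "deiplgjl", rotate left by 6
First 6 characters: "deiplg"
Remaining characters: "jl"
Concatenate remaining + first: "jl" + "deiplg" = "jldeiplg"

jldeiplg


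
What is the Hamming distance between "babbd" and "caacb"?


Comparing "babbd" and "caacb" position by position:
  Position 0: 'b' vs 'c' => differ
  Position 1: 'a' vs 'a' => same
  Position 2: 'b' vs 'a' => differ
  Position 3: 'b' vs 'c' => differ
  Position 4: 'd' vs 'b' => differ
Total differences (Hamming distance): 4

4


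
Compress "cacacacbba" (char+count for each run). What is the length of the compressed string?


Input: cacacacbba
Runs:
  'c' x 1 => "c1"
  'a' x 1 => "a1"
  'c' x 1 => "c1"
  'a' x 1 => "a1"
  'c' x 1 => "c1"
  'a' x 1 => "a1"
  'c' x 1 => "c1"
  'b' x 2 => "b2"
  'a' x 1 => "a1"
Compressed: "c1a1c1a1c1a1c1b2a1"
Compressed length: 18

18


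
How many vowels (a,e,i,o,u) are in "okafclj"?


Input: okafclj
Checking each character:
  'o' at position 0: vowel (running total: 1)
  'k' at position 1: consonant
  'a' at position 2: vowel (running total: 2)
  'f' at position 3: consonant
  'c' at position 4: consonant
  'l' at position 5: consonant
  'j' at position 6: consonant
Total vowels: 2

2


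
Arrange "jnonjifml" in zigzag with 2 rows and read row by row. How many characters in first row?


Zigzag "jnonjifml" into 2 rows:
Placing characters:
  'j' => row 0
  'n' => row 1
  'o' => row 0
  'n' => row 1
  'j' => row 0
  'i' => row 1
  'f' => row 0
  'm' => row 1
  'l' => row 0
Rows:
  Row 0: "jojfl"
  Row 1: "nnim"
First row length: 5

5


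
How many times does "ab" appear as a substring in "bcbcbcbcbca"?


Searching for "ab" in "bcbcbcbcbca"
Scanning each position:
  Position 0: "bc" => no
  Position 1: "cb" => no
  Position 2: "bc" => no
  Position 3: "cb" => no
  Position 4: "bc" => no
  Position 5: "cb" => no
  Position 6: "bc" => no
  Position 7: "cb" => no
  Position 8: "bc" => no
  Position 9: "ca" => no
Total occurrences: 0

0


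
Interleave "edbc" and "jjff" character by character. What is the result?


Interleaving "edbc" and "jjff":
  Position 0: 'e' from first, 'j' from second => "ej"
  Position 1: 'd' from first, 'j' from second => "dj"
  Position 2: 'b' from first, 'f' from second => "bf"
  Position 3: 'c' from first, 'f' from second => "cf"
Result: ejdjbfcf

ejdjbfcf


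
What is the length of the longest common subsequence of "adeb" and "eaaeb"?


LCS of "adeb" and "eaaeb"
DP table:
           e    a    a    e    b
      0    0    0    0    0    0
  a   0    0    1    1    1    1
  d   0    0    1    1    1    1
  e   0    1    1    1    2    2
  b   0    1    1    1    2    3
LCS length = dp[4][5] = 3

3


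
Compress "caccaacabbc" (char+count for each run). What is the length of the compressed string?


Input: caccaacabbc
Runs:
  'c' x 1 => "c1"
  'a' x 1 => "a1"
  'c' x 2 => "c2"
  'a' x 2 => "a2"
  'c' x 1 => "c1"
  'a' x 1 => "a1"
  'b' x 2 => "b2"
  'c' x 1 => "c1"
Compressed: "c1a1c2a2c1a1b2c1"
Compressed length: 16

16


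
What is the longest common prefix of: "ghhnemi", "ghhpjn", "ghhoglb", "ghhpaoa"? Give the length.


Words: ghhnemi, ghhpjn, ghhoglb, ghhpaoa
  Position 0: all 'g' => match
  Position 1: all 'h' => match
  Position 2: all 'h' => match
  Position 3: ('n', 'p', 'o', 'p') => mismatch, stop
LCP = "ghh" (length 3)

3


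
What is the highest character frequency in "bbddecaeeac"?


Input: bbddecaeeac
Character counts:
  'a': 2
  'b': 2
  'c': 2
  'd': 2
  'e': 3
Maximum frequency: 3

3


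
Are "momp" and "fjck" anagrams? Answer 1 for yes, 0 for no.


Strings: "momp", "fjck"
Sorted first:  mmop
Sorted second: cfjk
Differ at position 0: 'm' vs 'c' => not anagrams

0


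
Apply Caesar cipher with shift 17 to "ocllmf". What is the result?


Caesar cipher: shift "ocllmf" by 17
  'o' (pos 14) + 17 = pos 5 = 'f'
  'c' (pos 2) + 17 = pos 19 = 't'
  'l' (pos 11) + 17 = pos 2 = 'c'
  'l' (pos 11) + 17 = pos 2 = 'c'
  'm' (pos 12) + 17 = pos 3 = 'd'
  'f' (pos 5) + 17 = pos 22 = 'w'
Result: ftccdw

ftccdw
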